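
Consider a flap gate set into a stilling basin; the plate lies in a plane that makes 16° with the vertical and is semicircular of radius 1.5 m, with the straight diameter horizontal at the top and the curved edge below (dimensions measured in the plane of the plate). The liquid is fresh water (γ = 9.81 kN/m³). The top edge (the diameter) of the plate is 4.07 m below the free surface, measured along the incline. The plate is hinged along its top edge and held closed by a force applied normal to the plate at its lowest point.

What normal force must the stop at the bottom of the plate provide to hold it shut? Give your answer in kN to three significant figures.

γ = 9.81 kN/m³.
The plate makes 16° with the vertical, i.e. θ = 90° − 16° = 74° to the horizontal. Measuring y along the incline from the free-surface line, vertical depth h = y·sinθ with sinθ = 0.961262.
The centroid of a semicircle lies 4r/(3π) = 0.63662 m from the diameter, here below the top edge, so y_c = 4.07 + 0.63662 = 4.70662 m and h_c = 4.70662 × 0.961262 = 4.52429 m.
A = πr²/2 = π × 1.5²/2 = 3.53429 m².
Resultant F = γ·h_c·A = 9.81 × 4.52429 × 3.53429 = 156.863 kN.
I_c = (π/8 − 8/(9π))·r⁴ = 0.109757 × 1.5⁴ = 0.555645 m⁴.
Centre of pressure: y_p = y_c + I_c/(y_c·A) = 4.70662 + 0.555645/(4.70662 × 3.53429) = 4.70662 + 0.033403 = 4.74002 m along the plane.
The resultant acts 0.63662 + 0.033403 = 0.670023 m (along the plate) below the hinge at the top edge, so the moment about the hinge is M = F × 0.670023 = 156.863 × 0.670023 = 105.102 kN·m.
A normal force at the bottom, 1.5 m from the hinge, must supply this moment: P = 105.102/1.5 = 70.068 kN.

P ≈ 70.1 kN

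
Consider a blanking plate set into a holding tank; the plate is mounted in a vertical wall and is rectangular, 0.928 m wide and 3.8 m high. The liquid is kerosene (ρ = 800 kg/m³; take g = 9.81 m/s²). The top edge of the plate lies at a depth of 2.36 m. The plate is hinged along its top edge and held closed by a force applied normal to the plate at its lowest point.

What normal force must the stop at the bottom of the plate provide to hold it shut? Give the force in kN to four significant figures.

P ≈ 67.71 kN

γ = ρg = 800 × 9.81 / 1000 = 7.848 kN/m³.
The centroid lies 3.8/2 = 1.9 m below the top edge, so the centroid depth is h_c = 2.36 + 1.9 = 4.26 m.
A = 0.928 × 3.8 = 3.5264 m².
Resultant F = γ·h_c·A = 7.848 × 4.26 × 3.5264 = 117.896 kN.
I_c = b·h³/12 = 0.928 × 3.8³/12 = 4.24343 m⁴.
Centre of pressure: y_p = y_c + I_c/(y_c·A) = 4.26 + 4.24343/(4.26 × 3.5264) = 4.26 + 0.282472 = 4.54247 m along the plane.
The resultant acts 1.9 + 0.282472 = 2.18247 m (along the plate) below the hinge at the top edge, so the moment about the hinge is M = F × 2.18247 = 117.896 × 2.18247 = 257.304 kN·m.
A normal force at the bottom, 3.8 m from the hinge, must supply this moment: P = 257.304/3.8 = 67.7116 kN.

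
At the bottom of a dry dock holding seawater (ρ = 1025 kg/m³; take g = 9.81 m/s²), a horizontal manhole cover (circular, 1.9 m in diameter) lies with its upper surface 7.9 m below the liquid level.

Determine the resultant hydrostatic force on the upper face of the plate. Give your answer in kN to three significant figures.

γ = ρg = 1025 × 9.81 / 1000 = 10.05525 kN/m³.
The plate is horizontal, so pressure is uniform at p = γ·h = 10.05525 × 7.9 = 79.4365 kN/m².
A = π(0.95)² = 2.83529 m².
F = p·A = 79.4365 × 2.83529 = 225.226 kN.

F ≈ 225 kN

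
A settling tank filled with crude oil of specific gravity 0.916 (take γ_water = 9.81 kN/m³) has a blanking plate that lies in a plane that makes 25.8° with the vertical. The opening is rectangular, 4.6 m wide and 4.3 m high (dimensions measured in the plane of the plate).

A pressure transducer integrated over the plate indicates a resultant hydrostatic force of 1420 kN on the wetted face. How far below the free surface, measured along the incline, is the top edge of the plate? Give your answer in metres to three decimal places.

γ = 0.916 × 9.81 = 8.98596 kN/m³.
A = 4.6 × 4.3 = 19.78 m².
From F = γ·h_c·A, the centroid depth is h_c = 1420/(8.98596 × 19.78) = 7.98909 m.
The plate makes 25.8° with the vertical, i.e. θ = 90° − 25.8° = 64.2° to the horizontal. Measuring y along the incline from the free-surface line, vertical depth h = y·sinθ with sinθ = 0.900319.
Along the incline, y_c = h_c/sinθ = 7.98909/0.900319 = 8.87362 m.
The centroid lies 4.3/2 = 2.15 m below the top edge, so the top edge sits at y_top = 8.87362 − 2.15 = 6.72362 m along the incline.

y_top ≈ 6.724 m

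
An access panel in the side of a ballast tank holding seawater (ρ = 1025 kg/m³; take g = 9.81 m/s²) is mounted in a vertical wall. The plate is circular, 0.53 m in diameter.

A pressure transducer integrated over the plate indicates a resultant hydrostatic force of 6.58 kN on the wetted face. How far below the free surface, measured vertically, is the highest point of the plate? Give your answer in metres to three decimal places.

γ = ρg = 1025 × 9.81 / 1000 = 10.05525 kN/m³.
A = π(0.265)² = 0.220618 m².
From F = γ·h_c·A, the centroid depth is h_c = 6.58/(10.05525 × 0.220618) = 2.96614 m.
The centroid is at the centre, 0.265 m below the top of the plate, so the highest point sits at h_top = 2.96614 − 0.265 = 2.70114 m below the surface.

d_top ≈ 2.701 m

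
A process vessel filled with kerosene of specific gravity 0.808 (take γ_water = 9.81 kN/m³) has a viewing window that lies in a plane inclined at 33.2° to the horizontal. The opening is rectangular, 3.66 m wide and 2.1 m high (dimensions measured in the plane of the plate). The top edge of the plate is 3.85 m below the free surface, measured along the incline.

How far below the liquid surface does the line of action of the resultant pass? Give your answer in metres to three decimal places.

h_p = 2.724 m

γ = 0.808 × 9.81 = 7.92648 kN/m³.
Let θ = 33.2° be the plate's angle to the horizontal; measure y along the incline from where the plane meets the free surface. Vertical depth h = y·sinθ with sinθ = 0.547563.
The centroid lies 2.1/2 = 1.05 m below the top edge, so y_c = 3.85 + 1.05 = 4.9 m and h_c = 4.9 × 0.547563 = 2.68306 m.
A = 3.66 × 2.1 = 7.686 m².
Resultant F = γ·h_c·A = 7.92648 × 2.68306 × 7.686 = 163.46 kN.
I_c = b·h³/12 = 3.66 × 2.1³/12 = 2.82461 m⁴.
Centre of pressure: y_p = y_c + I_c/(y_c·A) = 4.9 + 2.82461/(4.9 × 7.686) = 4.9 + 0.0750001 = 4.975 m along the plane.
Vertically, h_p = y_p·sinθ = 4.975 × 0.547563 = 2.72413 m.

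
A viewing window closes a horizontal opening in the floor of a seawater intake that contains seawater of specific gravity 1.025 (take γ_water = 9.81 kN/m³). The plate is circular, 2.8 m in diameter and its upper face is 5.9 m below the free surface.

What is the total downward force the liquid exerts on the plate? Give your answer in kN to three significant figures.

F ≈ 365 kN

γ = 1.025 × 9.81 = 10.05525 kN/m³.
The plate is horizontal, so pressure is uniform at p = γ·h = 10.05525 × 5.9 = 59.326 kN/m².
A = π(1.4)² = 6.15752 m².
F = p·A = 59.326 × 6.15752 = 365.301 kN.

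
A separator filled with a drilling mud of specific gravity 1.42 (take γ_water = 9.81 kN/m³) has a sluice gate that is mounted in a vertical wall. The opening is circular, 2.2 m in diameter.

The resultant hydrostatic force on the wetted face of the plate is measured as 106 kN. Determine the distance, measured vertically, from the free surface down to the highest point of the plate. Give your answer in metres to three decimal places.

d_top ≈ 0.902 m

γ = 1.42 × 9.81 = 13.9302 kN/m³.
A = π(1.1)² = 3.80133 m².
From F = γ·h_c·A, the centroid depth is h_c = 106/(13.9302 × 3.80133) = 2.00176 m.
The centroid is at the centre, 1.1 m below the top of the plate, so the highest point sits at h_top = 2.00176 − 1.1 = 0.90176 m below the surface.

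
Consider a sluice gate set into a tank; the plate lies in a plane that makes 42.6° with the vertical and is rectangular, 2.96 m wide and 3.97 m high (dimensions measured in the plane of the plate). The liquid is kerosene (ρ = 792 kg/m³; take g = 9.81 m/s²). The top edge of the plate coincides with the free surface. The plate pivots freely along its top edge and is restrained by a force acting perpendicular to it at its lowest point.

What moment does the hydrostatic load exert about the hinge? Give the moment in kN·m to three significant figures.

γ = ρg = 792 × 9.81 / 1000 = 7.76952 kN/m³.
The plate makes 42.6° with the vertical, i.e. θ = 90° − 42.6° = 47.4° to the horizontal. Measuring y along the incline from the free-surface line, vertical depth h = y·sinθ with sinθ = 0.736097.
The centroid lies 3.97/2 = 1.985 m below the top edge, so y_c = 1.985 m and h_c = 1.985 × 0.736097 = 1.46115 m.
A = 2.96 × 3.97 = 11.7512 m².
Resultant F = γ·h_c·A = 7.76952 × 1.46115 × 11.7512 = 133.405 kN.
I_c = b·h³/12 = 2.96 × 3.97³/12 = 15.4341 m⁴.
Centre of pressure: y_p = y_c + I_c/(y_c·A) = 1.985 + 15.4341/(1.985 × 11.7512) = 1.985 + 0.661666 = 2.64667 m along the plane.
The resultant acts 1.985 + 0.661666 = 2.64667 m (along the plate) below the hinge at the top edge, so the moment about the hinge is M = F × 2.64667 = 133.405 × 2.64667 = 353.079 kN·m.

M ≈ 353 kN·m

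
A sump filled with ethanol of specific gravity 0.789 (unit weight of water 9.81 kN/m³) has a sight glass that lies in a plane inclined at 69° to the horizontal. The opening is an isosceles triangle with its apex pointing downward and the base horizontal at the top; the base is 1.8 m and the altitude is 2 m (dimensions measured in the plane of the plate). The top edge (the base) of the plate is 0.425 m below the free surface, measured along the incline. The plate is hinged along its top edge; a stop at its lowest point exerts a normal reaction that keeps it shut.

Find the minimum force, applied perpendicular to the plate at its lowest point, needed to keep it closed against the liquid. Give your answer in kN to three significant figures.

P ≈ 6.18 kN

γ = 0.789 × 9.81 = 7.74009 kN/m³.
Let θ = 69° be the plate's angle to the horizontal; measure y along the incline from where the plane meets the free surface. Vertical depth h = y·sinθ with sinθ = 0.933580.
With the apex down, the centroid sits h/3 = 2/3 = 0.666667 m below the base (the top edge), so y_c = 0.425 + 0.666667 = 1.09167 m and h_c = 1.09167 × 0.933580 = 1.01916 m.
A = ½ × 1.8 × 2 = 1.8 m².
Resultant F = γ·h_c·A = 7.74009 × 1.01916 × 1.8 = 14.1991 kN.
I_c = b·h³/36 = 1.8 × 2³/36 = 0.4 m⁴.
Centre of pressure: y_p = y_c + I_c/(y_c·A) = 1.09167 + 0.4/(1.09167 × 1.8) = 1.09167 + 0.203562 = 1.29523 m along the plane.
The resultant acts 0.666667 + 0.203562 = 0.870229 m (along the plate) below the hinge at the top edge, so the moment about the hinge is M = F × 0.870229 = 14.1991 × 0.870229 = 12.3565 kN·m.
A normal force at the bottom, 2 m from the hinge, must supply this moment: P = 12.3565/2 = 6.17825 kN.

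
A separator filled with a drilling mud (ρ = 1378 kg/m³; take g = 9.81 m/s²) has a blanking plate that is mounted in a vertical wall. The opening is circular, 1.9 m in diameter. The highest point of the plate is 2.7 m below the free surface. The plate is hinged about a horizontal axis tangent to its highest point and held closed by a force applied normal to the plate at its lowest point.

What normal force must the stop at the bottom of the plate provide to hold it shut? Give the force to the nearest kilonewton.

γ = ρg = 1378 × 9.81 / 1000 = 13.51818 kN/m³.
The centroid is at the centre, 0.95 m below the top of the plate, so the centroid depth is h_c = 2.7 + 0.95 = 3.65 m.
A = π(0.95)² = 2.83529 m².
Resultant F = γ·h_c·A = 13.51818 × 3.65 × 2.83529 = 139.897 kN.
I_c = πr⁴/4 = π × 0.95⁴/4 = 0.639712 m⁴.
Centre of pressure: y_p = y_c + I_c/(y_c·A) = 3.65 + 0.639712/(3.65 × 2.83529) = 3.65 + 0.061815 = 3.71182 m along the plane.
The resultant acts 0.95 + 0.061815 = 1.01181 m (along the plate) below the hinge at the top edge, so the moment about the hinge is M = F × 1.01181 = 139.897 × 1.01181 = 141.549 kN·m.
A normal force at the bottom, 1.9 m from the hinge, must supply this moment: P = 141.549/1.9 = 74.4995 kN.

P ≈ 74 kN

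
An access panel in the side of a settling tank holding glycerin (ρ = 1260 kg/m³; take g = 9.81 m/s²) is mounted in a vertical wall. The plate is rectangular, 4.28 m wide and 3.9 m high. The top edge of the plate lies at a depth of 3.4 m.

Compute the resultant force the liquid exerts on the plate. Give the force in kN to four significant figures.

F ≈ 1104 kN

γ = ρg = 1260 × 9.81 / 1000 = 12.3606 kN/m³.
The centroid lies 3.9/2 = 1.95 m below the top edge, so the centroid depth is h_c = 3.4 + 1.95 = 5.35 m.
A = 4.28 × 3.9 = 16.692 m².
Resultant F = γ·h_c·A = 12.3606 × 5.35 × 16.692 = 1103.83 kN.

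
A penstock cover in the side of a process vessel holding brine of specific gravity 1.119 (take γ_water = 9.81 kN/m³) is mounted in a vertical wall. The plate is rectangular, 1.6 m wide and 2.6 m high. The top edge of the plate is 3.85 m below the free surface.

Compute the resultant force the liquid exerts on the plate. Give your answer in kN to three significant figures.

F ≈ 235 kN

γ = 1.119 × 9.81 = 10.97739 kN/m³.
The centroid lies 2.6/2 = 1.3 m below the top edge, so the centroid depth is h_c = 3.85 + 1.3 = 5.15 m.
A = 1.6 × 2.6 = 4.16 m².
Resultant F = γ·h_c·A = 10.97739 × 5.15 × 4.16 = 235.18 kN.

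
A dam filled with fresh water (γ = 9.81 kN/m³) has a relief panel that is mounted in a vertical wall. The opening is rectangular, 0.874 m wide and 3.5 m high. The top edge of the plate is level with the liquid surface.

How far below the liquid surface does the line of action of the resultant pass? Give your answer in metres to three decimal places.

h_p = 2.333 m

γ = 9.81 kN/m³.
The centroid lies 3.5/2 = 1.75 m below the top edge, so the centroid depth is h_c = 1.75 m.
A = 0.874 × 3.5 = 3.059 m².
Resultant F = γ·h_c·A = 9.81 × 1.75 × 3.059 = 52.5154 kN.
I_c = b·h³/12 = 0.874 × 3.5³/12 = 3.12273 m⁴.
Centre of pressure: y_p = y_c + I_c/(y_c·A) = 1.75 + 3.12273/(1.75 × 3.059) = 1.75 + 0.583333 = 2.33333 m along the plane.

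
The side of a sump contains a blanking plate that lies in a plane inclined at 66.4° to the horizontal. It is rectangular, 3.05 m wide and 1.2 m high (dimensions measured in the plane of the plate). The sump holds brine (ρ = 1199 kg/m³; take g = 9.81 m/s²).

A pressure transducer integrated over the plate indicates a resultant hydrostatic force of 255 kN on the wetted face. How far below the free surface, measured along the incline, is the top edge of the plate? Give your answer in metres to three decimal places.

y_top ≈ 5.864 m

γ = ρg = 1199 × 9.81 / 1000 = 11.76219 kN/m³.
A = 3.05 × 1.2 = 3.66 m².
From F = γ·h_c·A, the centroid depth is h_c = 255/(11.76219 × 3.66) = 5.9234 m.
Let θ = 66.4° be the plate's angle to the horizontal; measure y along the incline from where the plane meets the free surface. Vertical depth h = y·sinθ with sinθ = 0.916363.
Along the incline, y_c = h_c/sinθ = 5.9234/0.916363 = 6.46403 m.
The centroid lies 1.2/2 = 0.6 m below the top edge, so the top edge sits at y_top = 6.46403 − 0.6 = 5.86403 m along the incline.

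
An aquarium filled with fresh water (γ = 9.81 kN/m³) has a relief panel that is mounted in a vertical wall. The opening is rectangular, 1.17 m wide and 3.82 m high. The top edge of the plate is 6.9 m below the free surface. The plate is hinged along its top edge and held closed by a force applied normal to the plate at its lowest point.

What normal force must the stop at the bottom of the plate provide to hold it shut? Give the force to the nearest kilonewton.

γ = 9.81 kN/m³.
The centroid lies 3.82/2 = 1.91 m below the top edge, so the centroid depth is h_c = 6.9 + 1.91 = 8.81 m.
A = 1.17 × 3.82 = 4.4694 m².
Resultant F = γ·h_c·A = 9.81 × 8.81 × 4.4694 = 386.273 kN.
I_c = b·h³/12 = 1.17 × 3.82³/12 = 5.43494 m⁴.
Centre of pressure: y_p = y_c + I_c/(y_c·A) = 8.81 + 5.43494/(8.81 × 4.4694) = 8.81 + 0.138029 = 8.94803 m along the plane.
The resultant acts 1.91 + 0.138029 = 2.04803 m (along the plate) below the hinge at the top edge, so the moment about the hinge is M = F × 2.04803 = 386.273 × 2.04803 = 791.099 kN·m.
A normal force at the bottom, 3.82 m from the hinge, must supply this moment: P = 791.099/3.82 = 207.094 kN.

P ≈ 207 kN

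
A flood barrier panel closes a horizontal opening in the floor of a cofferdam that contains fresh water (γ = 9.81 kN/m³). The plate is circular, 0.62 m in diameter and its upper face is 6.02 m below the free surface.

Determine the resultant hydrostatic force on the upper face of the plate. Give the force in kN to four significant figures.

F ≈ 17.83 kN

γ = 9.81 kN/m³.
The plate is horizontal, so pressure is uniform at p = γ·h = 9.81 × 6.02 = 59.0562 kN/m².
A = π(0.31)² = 0.301907 m².
F = p·A = 59.0562 × 0.301907 = 17.8295 kN.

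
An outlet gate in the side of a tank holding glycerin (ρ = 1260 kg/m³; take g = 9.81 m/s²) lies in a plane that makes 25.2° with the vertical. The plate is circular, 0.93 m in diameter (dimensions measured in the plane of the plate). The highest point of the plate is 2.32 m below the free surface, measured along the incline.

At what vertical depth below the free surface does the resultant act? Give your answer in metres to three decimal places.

γ = ρg = 1260 × 9.81 / 1000 = 12.3606 kN/m³.
The plate makes 25.2° with the vertical, i.e. θ = 90° − 25.2° = 64.8° to the horizontal. Measuring y along the incline from the free-surface line, vertical depth h = y·sinθ with sinθ = 0.904827.
The centroid is at the centre, 0.465 m below the top of the plate, so y_c = 2.32 + 0.465 = 2.785 m and h_c = 2.785 × 0.904827 = 2.51994 m.
A = π(0.465)² = 0.679291 m².
Resultant F = γ·h_c·A = 12.3606 × 2.51994 × 0.679291 = 21.1585 kN.
I_c = πr⁴/4 = π × 0.465⁴/4 = 0.0367199 m⁴.
Centre of pressure: y_p = y_c + I_c/(y_c·A) = 2.785 + 0.0367199/(2.785 × 0.679291) = 2.785 + 0.0194098 = 2.80441 m along the plane.
Vertically, h_p = y_p·sinθ = 2.80441 × 0.904827 = 2.53751 m.

h_p = 2.538 m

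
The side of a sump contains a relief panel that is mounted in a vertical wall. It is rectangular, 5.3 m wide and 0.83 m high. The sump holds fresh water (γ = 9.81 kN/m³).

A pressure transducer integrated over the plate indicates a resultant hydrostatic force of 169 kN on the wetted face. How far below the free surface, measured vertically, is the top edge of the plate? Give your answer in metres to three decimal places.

d_top ≈ 3.501 m

γ = 9.81 kN/m³.
A = 5.3 × 0.83 = 4.399 m².
From F = γ·h_c·A, the centroid depth is h_c = 169/(9.81 × 4.399) = 3.91619 m.
The centroid lies 0.83/2 = 0.415 m below the top edge, so the top edge sits at h_top = 3.91619 − 0.415 = 3.50119 m below the surface.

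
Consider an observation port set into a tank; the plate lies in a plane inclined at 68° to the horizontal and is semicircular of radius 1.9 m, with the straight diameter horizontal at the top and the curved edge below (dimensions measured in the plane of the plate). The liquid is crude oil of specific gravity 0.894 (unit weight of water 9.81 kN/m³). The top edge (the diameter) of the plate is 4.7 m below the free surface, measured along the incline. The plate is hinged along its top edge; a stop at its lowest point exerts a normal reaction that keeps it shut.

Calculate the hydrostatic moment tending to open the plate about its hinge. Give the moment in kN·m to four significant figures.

M ≈ 216.4 kN·m

γ = 0.894 × 9.81 = 8.77014 kN/m³.
Let θ = 68° be the plate's angle to the horizontal; measure y along the incline from where the plane meets the free surface. Vertical depth h = y·sinθ with sinθ = 0.927184.
The centroid of a semicircle lies 4r/(3π) = 0.806385 m from the diameter, here below the top edge, so y_c = 4.7 + 0.806385 = 5.50638 m and h_c = 5.50638 × 0.927184 = 5.10543 m.
A = πr²/2 = π × 1.9²/2 = 5.67057 m².
Resultant F = γ·h_c·A = 8.77014 × 5.10543 × 5.67057 = 253.902 kN.
I_c = (π/8 − 8/(9π))·r⁴ = 0.109757 × 1.9⁴ = 1.43036 m⁴.
Centre of pressure: y_p = y_c + I_c/(y_c·A) = 5.50638 + 1.43036/(5.50638 × 5.67057) = 5.50638 + 0.0458092 = 5.55219 m along the plane.
The resultant acts 0.806385 + 0.0458092 = 0.852194 m (along the plate) below the hinge at the top edge, so the moment about the hinge is M = F × 0.852194 = 253.902 × 0.852194 = 216.374 kN·m.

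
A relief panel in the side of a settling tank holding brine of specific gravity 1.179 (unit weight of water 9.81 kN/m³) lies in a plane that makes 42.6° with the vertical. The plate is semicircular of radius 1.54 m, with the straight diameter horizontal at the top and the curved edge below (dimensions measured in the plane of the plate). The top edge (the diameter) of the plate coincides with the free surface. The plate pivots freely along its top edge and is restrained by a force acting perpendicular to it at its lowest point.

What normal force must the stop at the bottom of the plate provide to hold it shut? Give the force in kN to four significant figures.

γ = 1.179 × 9.81 = 11.56599 kN/m³.
The plate makes 42.6° with the vertical, i.e. θ = 90° − 42.6° = 47.4° to the horizontal. Measuring y along the incline from the free-surface line, vertical depth h = y·sinθ with sinθ = 0.736097.
The centroid of a semicircle lies 4r/(3π) = 0.653596 m from the diameter, here below the top edge, so y_c = 0.653596 m and h_c = 0.653596 × 0.736097 = 0.48111 m.
A = πr²/2 = π × 1.54²/2 = 3.7253 m².
Resultant F = γ·h_c·A = 11.56599 × 0.48111 × 3.7253 = 20.7295 kN.
I_c = (π/8 − 8/(9π))·r⁴ = 0.109757 × 1.54⁴ = 0.617327 m⁴.
Centre of pressure: y_p = y_c + I_c/(y_c·A) = 0.653596 + 0.617327/(0.653596 × 3.7253) = 0.653596 + 0.253539 = 0.907135 m along the plane.
The resultant acts 0.653596 + 0.253539 = 0.907135 m (along the plate) below the hinge at the top edge, so the moment about the hinge is M = F × 0.907135 = 20.7295 × 0.907135 = 18.8045 kN·m.
A normal force at the bottom, 1.54 m from the hinge, must supply this moment: P = 18.8045/1.54 = 12.2107 kN.

P ≈ 12.21 kN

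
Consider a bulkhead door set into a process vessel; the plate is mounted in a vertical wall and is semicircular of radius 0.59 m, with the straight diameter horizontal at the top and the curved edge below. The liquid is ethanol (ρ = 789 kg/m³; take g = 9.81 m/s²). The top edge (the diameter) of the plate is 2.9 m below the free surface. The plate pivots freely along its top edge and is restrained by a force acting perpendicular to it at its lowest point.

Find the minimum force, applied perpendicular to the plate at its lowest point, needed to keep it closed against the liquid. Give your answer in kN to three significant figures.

γ = ρg = 789 × 9.81 / 1000 = 7.74009 kN/m³.
The centroid of a semicircle lies 4r/(3π) = 0.250404 m from the diameter, here below the top edge, so the centroid depth is h_c = 2.9 + 0.250404 = 3.1504 m.
A = πr²/2 = π × 0.59²/2 = 0.546794 m².
Resultant F = γ·h_c·A = 7.74009 × 3.1504 × 0.546794 = 13.3332 kN.
I_c = (π/8 − 8/(9π))·r⁴ = 0.109757 × 0.59⁴ = 0.0132997 m⁴.
Centre of pressure: y_p = y_c + I_c/(y_c·A) = 3.1504 + 0.0132997/(3.1504 × 0.546794) = 3.1504 + 0.00772062 = 3.15812 m along the plane.
The resultant acts 0.250404 + 0.00772062 = 0.258125 m (along the plate) below the hinge at the top edge, so the moment about the hinge is M = F × 0.258125 = 13.3332 × 0.258125 = 3.44163 kN·m.
A normal force at the bottom, 0.59 m from the hinge, must supply this moment: P = 3.44163/0.59 = 5.83327 kN.

P ≈ 5.83 kN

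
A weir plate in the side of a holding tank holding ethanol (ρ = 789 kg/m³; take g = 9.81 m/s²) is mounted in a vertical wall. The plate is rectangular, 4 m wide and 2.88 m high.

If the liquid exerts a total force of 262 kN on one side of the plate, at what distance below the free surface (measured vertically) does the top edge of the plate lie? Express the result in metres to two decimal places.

d_top ≈ 1.50 m

γ = ρg = 789 × 9.81 / 1000 = 7.74009 kN/m³.
A = 4 × 2.88 = 11.52 m².
From F = γ·h_c·A, the centroid depth is h_c = 262/(7.74009 × 11.52) = 2.93835 m.
The centroid lies 2.88/2 = 1.44 m below the top edge, so the top edge sits at h_top = 2.93835 − 1.44 = 1.49835 m below the surface.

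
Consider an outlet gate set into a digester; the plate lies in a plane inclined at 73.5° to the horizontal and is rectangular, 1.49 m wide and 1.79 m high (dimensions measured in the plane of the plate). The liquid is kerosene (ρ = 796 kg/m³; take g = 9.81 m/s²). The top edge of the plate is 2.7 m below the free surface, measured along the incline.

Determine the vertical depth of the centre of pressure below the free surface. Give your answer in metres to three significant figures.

h_p = 3.52 m

γ = ρg = 796 × 9.81 / 1000 = 7.80876 kN/m³.
Let θ = 73.5° be the plate's angle to the horizontal; measure y along the incline from where the plane meets the free surface. Vertical depth h = y·sinθ with sinθ = 0.958820.
The centroid lies 1.79/2 = 0.895 m below the top edge, so y_c = 2.7 + 0.895 = 3.595 m and h_c = 3.595 × 0.958820 = 3.44696 m.
A = 1.49 × 1.79 = 2.6671 m².
Resultant F = γ·h_c·A = 7.80876 × 3.44696 × 2.6671 = 71.789 kN.
I_c = b·h³/12 = 1.49 × 1.79³/12 = 0.712138 m⁴.
Centre of pressure: y_p = y_c + I_c/(y_c·A) = 3.595 + 0.712138/(3.595 × 2.6671) = 3.595 + 0.0742721 = 3.66927 m along the plane.
Vertically, h_p = y_p·sinθ = 3.66927 × 0.958820 = 3.51817 m.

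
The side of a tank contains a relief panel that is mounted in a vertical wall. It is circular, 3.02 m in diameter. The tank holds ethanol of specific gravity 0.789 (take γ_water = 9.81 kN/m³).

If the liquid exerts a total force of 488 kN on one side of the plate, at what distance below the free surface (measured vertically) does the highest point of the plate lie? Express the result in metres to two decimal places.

d_top ≈ 7.29 m

γ = 0.789 × 9.81 = 7.74009 kN/m³.
A = π(1.51)² = 7.16315 m².
From F = γ·h_c·A, the centroid depth is h_c = 488/(7.74009 × 7.16315) = 8.80176 m.
The centroid is at the centre, 1.51 m below the top of the plate, so the highest point sits at h_top = 8.80176 − 1.51 = 7.29176 m below the surface.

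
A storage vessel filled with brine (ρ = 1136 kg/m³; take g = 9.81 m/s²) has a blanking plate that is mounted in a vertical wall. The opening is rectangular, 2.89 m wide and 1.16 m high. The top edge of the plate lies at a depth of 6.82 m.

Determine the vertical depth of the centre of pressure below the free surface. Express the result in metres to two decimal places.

γ = ρg = 1136 × 9.81 / 1000 = 11.14416 kN/m³.
The centroid lies 1.16/2 = 0.58 m below the top edge, so the centroid depth is h_c = 6.82 + 0.58 = 7.4 m.
A = 2.89 × 1.16 = 3.3524 m².
Resultant F = γ·h_c·A = 11.14416 × 7.4 × 3.3524 = 276.462 kN.
I_c = b·h³/12 = 2.89 × 1.16³/12 = 0.375916 m⁴.
Centre of pressure: y_p = y_c + I_c/(y_c·A) = 7.4 + 0.375916/(7.4 × 3.3524) = 7.4 + 0.0151532 = 7.41515 m along the plane.

h_p = 7.42 m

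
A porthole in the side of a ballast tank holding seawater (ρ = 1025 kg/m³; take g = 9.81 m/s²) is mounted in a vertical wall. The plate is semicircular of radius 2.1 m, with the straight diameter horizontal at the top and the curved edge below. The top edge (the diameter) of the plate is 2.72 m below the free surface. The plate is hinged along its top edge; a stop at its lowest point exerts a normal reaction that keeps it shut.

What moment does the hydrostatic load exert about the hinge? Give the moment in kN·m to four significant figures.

γ = ρg = 1025 × 9.81 / 1000 = 10.05525 kN/m³.
The centroid of a semicircle lies 4r/(3π) = 0.891268 m from the diameter, here below the top edge, so the centroid depth is h_c = 2.72 + 0.891268 = 3.61127 m.
A = πr²/2 = π × 2.1²/2 = 6.92721 m².
Resultant F = γ·h_c·A = 10.05525 × 3.61127 × 6.92721 = 251.542 kN.
I_c = (π/8 − 8/(9π))·r⁴ = 0.109757 × 2.1⁴ = 2.13457 m⁴.
Centre of pressure: y_p = y_c + I_c/(y_c·A) = 3.61127 + 2.13457/(3.61127 × 6.92721) = 3.61127 + 0.0853281 = 3.6966 m along the plane.
The resultant acts 0.891268 + 0.0853281 = 0.976596 m (along the plate) below the hinge at the top edge, so the moment about the hinge is M = F × 0.976596 = 251.542 × 0.976596 = 245.655 kN·m.

M ≈ 245.7 kN·m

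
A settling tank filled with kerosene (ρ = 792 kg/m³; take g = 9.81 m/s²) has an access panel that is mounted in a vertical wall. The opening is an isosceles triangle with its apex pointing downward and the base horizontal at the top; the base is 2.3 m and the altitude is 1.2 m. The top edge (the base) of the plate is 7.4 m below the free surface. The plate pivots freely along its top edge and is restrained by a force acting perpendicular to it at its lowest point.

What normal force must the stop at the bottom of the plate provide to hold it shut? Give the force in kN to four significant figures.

γ = ρg = 792 × 9.81 / 1000 = 7.76952 kN/m³.
With the apex down, the centroid sits h/3 = 1.2/3 = 0.4 m below the base (the top edge), so the centroid depth is h_c = 7.4 + 0.4 = 7.8 m.
A = ½ × 2.3 × 1.2 = 1.38 m².
Resultant F = γ·h_c·A = 7.76952 × 7.8 × 1.38 = 83.6311 kN.
I_c = b·h³/36 = 2.3 × 1.2³/36 = 0.1104 m⁴.
Centre of pressure: y_p = y_c + I_c/(y_c·A) = 7.8 + 0.1104/(7.8 × 1.38) = 7.8 + 0.0102564 = 7.81026 m along the plane.
The resultant acts 0.4 + 0.0102564 = 0.410256 m (along the plate) below the hinge at the top edge, so the moment about the hinge is M = F × 0.410256 = 83.6311 × 0.410256 = 34.3102 kN·m.
A normal force at the bottom, 1.2 m from the hinge, must supply this moment: P = 34.3102/1.2 = 28.5918 kN.

P ≈ 28.59 kN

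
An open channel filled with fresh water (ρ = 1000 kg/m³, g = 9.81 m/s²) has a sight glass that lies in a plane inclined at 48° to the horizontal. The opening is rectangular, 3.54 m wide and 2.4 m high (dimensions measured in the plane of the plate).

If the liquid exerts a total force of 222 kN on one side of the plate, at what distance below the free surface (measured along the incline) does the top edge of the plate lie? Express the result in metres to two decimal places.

γ = ρg = 1000 × 9.81 = 9810 N/m³ = 9.81 kN/m³.
A = 3.54 × 2.4 = 8.496 m².
From F = γ·h_c·A, the centroid depth is h_c = 222/(9.81 × 8.496) = 2.6636 m.
Let θ = 48° be the plate's angle to the horizontal; measure y along the incline from where the plane meets the free surface. Vertical depth h = y·sinθ with sinθ = 0.743145.
Along the incline, y_c = h_c/sinθ = 2.6636/0.743145 = 3.58423 m.
The centroid lies 2.4/2 = 1.2 m below the top edge, so the top edge sits at y_top = 3.58423 − 1.2 = 2.38423 m along the incline.

y_top ≈ 2.38 m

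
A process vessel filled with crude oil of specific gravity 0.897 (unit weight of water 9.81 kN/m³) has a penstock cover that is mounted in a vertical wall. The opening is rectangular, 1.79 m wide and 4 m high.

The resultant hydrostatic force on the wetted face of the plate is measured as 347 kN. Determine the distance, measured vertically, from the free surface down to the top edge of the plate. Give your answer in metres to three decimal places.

γ = 0.897 × 9.81 = 8.79957 kN/m³.
A = 1.79 × 4 = 7.16 m².
From F = γ·h_c·A, the centroid depth is h_c = 347/(8.79957 × 7.16) = 5.50751 m.
The centroid lies 4/2 = 2 m below the top edge, so the top edge sits at h_top = 5.50751 − 2 = 3.50751 m below the surface.

d_top ≈ 3.508 m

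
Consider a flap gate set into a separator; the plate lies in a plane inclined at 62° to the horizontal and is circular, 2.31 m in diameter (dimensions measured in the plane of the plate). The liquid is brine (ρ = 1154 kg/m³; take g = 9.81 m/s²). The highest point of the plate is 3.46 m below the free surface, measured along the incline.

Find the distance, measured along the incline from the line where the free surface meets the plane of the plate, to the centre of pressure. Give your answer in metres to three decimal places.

γ = ρg = 1154 × 9.81 / 1000 = 11.32074 kN/m³.
Let θ = 62° be the plate's angle to the horizontal; measure y along the incline from where the plane meets the free surface. Vertical depth h = y·sinθ with sinθ = 0.882948.
The centroid is at the centre, 1.155 m below the top of the plate, so y_c = 3.46 + 1.155 = 4.615 m and h_c = 4.615 × 0.882948 = 4.07481 m.
A = π(1.155)² = 4.19096 m².
Resultant F = γ·h_c·A = 11.32074 × 4.07481 × 4.19096 = 193.328 kN.
I_c = πr⁴/4 = π × 1.155⁴/4 = 1.39771 m⁴.
Centre of pressure: y_p = y_c + I_c/(y_c·A) = 4.615 + 1.39771/(4.615 × 4.19096) = 4.615 + 0.0722656 = 4.68727 m along the plane.

y_p = 4.687 m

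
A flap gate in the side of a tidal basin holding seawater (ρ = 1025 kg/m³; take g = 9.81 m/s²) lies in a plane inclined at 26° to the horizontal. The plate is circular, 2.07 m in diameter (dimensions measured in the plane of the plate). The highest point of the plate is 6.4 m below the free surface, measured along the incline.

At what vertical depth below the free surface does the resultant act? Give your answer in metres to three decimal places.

h_p = 3.275 m

γ = ρg = 1025 × 9.81 / 1000 = 10.05525 kN/m³.
Let θ = 26° be the plate's angle to the horizontal; measure y along the incline from where the plane meets the free surface. Vertical depth h = y·sinθ with sinθ = 0.438371.
The centroid is at the centre, 1.035 m below the top of the plate, so y_c = 6.4 + 1.035 = 7.435 m and h_c = 7.435 × 0.438371 = 3.25929 m.
A = π(1.035)² = 3.36535 m².
Resultant F = γ·h_c·A = 10.05525 × 3.25929 × 3.36535 = 110.293 kN.
I_c = πr⁴/4 = π × 1.035⁴/4 = 0.901262 m⁴.
Centre of pressure: y_p = y_c + I_c/(y_c·A) = 7.435 + 0.901262/(7.435 × 3.36535) = 7.435 + 0.0360197 = 7.47102 m along the plane.
Vertically, h_p = y_p·sinθ = 7.47102 × 0.438371 = 3.27508 m.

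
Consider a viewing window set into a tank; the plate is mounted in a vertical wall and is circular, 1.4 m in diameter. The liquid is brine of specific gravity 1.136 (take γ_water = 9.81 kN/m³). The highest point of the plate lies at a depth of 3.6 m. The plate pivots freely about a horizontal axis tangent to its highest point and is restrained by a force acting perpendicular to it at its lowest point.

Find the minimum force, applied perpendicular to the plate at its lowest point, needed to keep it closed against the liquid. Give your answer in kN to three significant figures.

γ = 1.136 × 9.81 = 11.14416 kN/m³.
The centroid is at the centre, 0.7 m below the top of the plate, so the centroid depth is h_c = 3.6 + 0.7 = 4.3 m.
A = π(0.7)² = 1.53938 m².
Resultant F = γ·h_c·A = 11.14416 × 4.3 × 1.53938 = 73.7669 kN.
I_c = πr⁴/4 = π × 0.7⁴/4 = 0.188574 m⁴.
Centre of pressure: y_p = y_c + I_c/(y_c·A) = 4.3 + 0.188574/(4.3 × 1.53938) = 4.3 + 0.0284884 = 4.32849 m along the plane.
The resultant acts 0.7 + 0.0284884 = 0.728488 m (along the plate) below the hinge at the top edge, so the moment about the hinge is M = F × 0.728488 = 73.7669 × 0.728488 = 53.7383 kN·m.
A normal force at the bottom, 1.4 m from the hinge, must supply this moment: P = 53.7383/1.4 = 38.3845 kN.

P ≈ 38.4 kN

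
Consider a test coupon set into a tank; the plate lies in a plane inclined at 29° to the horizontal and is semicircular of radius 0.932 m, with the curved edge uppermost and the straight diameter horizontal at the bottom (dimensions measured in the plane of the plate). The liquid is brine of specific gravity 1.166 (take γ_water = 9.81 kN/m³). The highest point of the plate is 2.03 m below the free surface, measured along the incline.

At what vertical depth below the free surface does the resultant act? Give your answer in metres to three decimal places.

γ = 1.166 × 9.81 = 11.43846 kN/m³.
Let θ = 29° be the plate's angle to the horizontal; measure y along the incline from where the plane meets the free surface. Vertical depth h = y·sinθ with sinθ = 0.484810.
The centroid lies 4r/(3π) = 0.395553 m above the diameter, so r − 4r/(3π) = 0.932 − 0.395553 = 0.536447 m below the topmost point, so y_c = 2.03 + 0.536447 = 2.56645 m and h_c = 2.56645 × 0.484810 = 1.24424 m.
A = πr²/2 = π × 0.932²/2 = 1.36443 m².
Resultant F = γ·h_c·A = 11.43846 × 1.24424 × 1.36443 = 19.4188 kN.
I_c = (π/8 − 8/(9π))·r⁴ = 0.109757 × 0.932⁴ = 0.0828125 m⁴.
Centre of pressure: y_p = y_c + I_c/(y_c·A) = 2.56645 + 0.0828125/(2.56645 × 1.36443) = 2.56645 + 0.0236489 = 2.5901 m along the plane.
Vertically, h_p = y_p·sinθ = 2.5901 × 0.484810 = 1.25571 m.

h_p = 1.256 m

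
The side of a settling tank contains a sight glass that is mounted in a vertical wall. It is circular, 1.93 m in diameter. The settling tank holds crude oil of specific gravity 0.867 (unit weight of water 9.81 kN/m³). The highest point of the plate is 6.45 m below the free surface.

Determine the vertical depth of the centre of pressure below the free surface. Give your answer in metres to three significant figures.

γ = 0.867 × 9.81 = 8.50527 kN/m³.
The centroid is at the centre, 0.965 m below the top of the plate, so the centroid depth is h_c = 6.45 + 0.965 = 7.415 m.
A = π(0.965)² = 2.92553 m².
Resultant F = γ·h_c·A = 8.50527 × 7.415 × 2.92553 = 184.503 kN.
I_c = πr⁴/4 = π × 0.965⁴/4 = 0.681082 m⁴.
Centre of pressure: y_p = y_c + I_c/(y_c·A) = 7.415 + 0.681082/(7.415 × 2.92553) = 7.415 + 0.0313967 = 7.4464 m along the plane.

h_p = 7.45 m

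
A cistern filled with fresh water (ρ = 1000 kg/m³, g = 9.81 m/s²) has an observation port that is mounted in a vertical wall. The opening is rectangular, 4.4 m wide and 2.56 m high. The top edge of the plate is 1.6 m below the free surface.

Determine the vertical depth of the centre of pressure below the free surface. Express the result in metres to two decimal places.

h_p = 3.07 m

γ = ρg = 1000 × 9.81 = 9810 N/m³ = 9.81 kN/m³.
The centroid lies 2.56/2 = 1.28 m below the top edge, so the centroid depth is h_c = 1.6 + 1.28 = 2.88 m.
A = 4.4 × 2.56 = 11.264 m².
Resultant F = γ·h_c·A = 9.81 × 2.88 × 11.264 = 318.24 kN.
I_c = b·h³/12 = 4.4 × 2.56³/12 = 6.15165 m⁴.
Centre of pressure: y_p = y_c + I_c/(y_c·A) = 2.88 + 6.15165/(2.88 × 11.264) = 2.88 + 0.18963 = 3.06963 m along the plane.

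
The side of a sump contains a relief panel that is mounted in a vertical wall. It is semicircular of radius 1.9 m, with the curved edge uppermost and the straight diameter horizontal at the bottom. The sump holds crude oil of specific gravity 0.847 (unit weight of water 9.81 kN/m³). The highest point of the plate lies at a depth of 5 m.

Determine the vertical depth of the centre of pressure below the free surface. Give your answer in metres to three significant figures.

γ = 0.847 × 9.81 = 8.30907 kN/m³.
The centroid lies 4r/(3π) = 0.806385 m above the diameter, so r − 4r/(3π) = 1.9 − 0.806385 = 1.09361 m below the topmost point, so the centroid depth is h_c = 5 + 1.09361 = 6.09361 m.
A = πr²/2 = π × 1.9²/2 = 5.67057 m².
Resultant F = γ·h_c·A = 8.30907 × 6.09361 × 5.67057 = 287.114 kN.
I_c = (π/8 − 8/(9π))·r⁴ = 0.109757 × 1.9⁴ = 1.43036 m⁴.
Centre of pressure: y_p = y_c + I_c/(y_c·A) = 6.09361 + 1.43036/(6.09361 × 5.67057) = 6.09361 + 0.0413946 = 6.135 m along the plane.

h_p = 6.14 m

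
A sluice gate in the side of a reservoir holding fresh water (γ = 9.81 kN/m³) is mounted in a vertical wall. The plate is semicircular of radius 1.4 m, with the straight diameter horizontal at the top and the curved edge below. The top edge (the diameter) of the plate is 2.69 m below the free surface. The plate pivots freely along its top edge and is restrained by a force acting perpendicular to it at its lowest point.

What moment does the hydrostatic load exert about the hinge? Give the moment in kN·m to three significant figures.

M ≈ 63.1 kN·m

γ = 9.81 kN/m³.
The centroid of a semicircle lies 4r/(3π) = 0.594178 m from the diameter, here below the top edge, so the centroid depth is h_c = 2.69 + 0.594178 = 3.28418 m.
A = πr²/2 = π × 1.4²/2 = 3.07876 m².
Resultant F = γ·h_c·A = 9.81 × 3.28418 × 3.07876 = 99.1909 kN.
I_c = (π/8 − 8/(9π))·r⁴ = 0.109757 × 1.4⁴ = 0.421642 m⁴.
Centre of pressure: y_p = y_c + I_c/(y_c·A) = 3.28418 + 0.421642/(3.28418 × 3.07876) = 3.28418 + 0.0417005 = 3.32588 m along the plane.
The resultant acts 0.594178 + 0.0417005 = 0.635879 m (along the plate) below the hinge at the top edge, so the moment about the hinge is M = F × 0.635879 = 99.1909 × 0.635879 = 63.0734 kN·m.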